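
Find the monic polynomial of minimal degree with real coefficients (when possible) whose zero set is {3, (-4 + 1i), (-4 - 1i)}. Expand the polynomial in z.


The polynomial is p(z) = ∏_{α ∈ S} (z − α), where S = {3, (-4 + 1i), (-4 - 1i)}.
Expanding the product yields: p(z) = z^3 + 5·z^2 -7·z -51.
Note conjugate pairs combine to real quadratics: (z − (-4+1i))(z − (-4−1i)) = z² + 8z + 17.
The resulting polynomial has degree 3 and real coefficients as required.

p(z) = z^3 + 5·z^2 -7·z -51.


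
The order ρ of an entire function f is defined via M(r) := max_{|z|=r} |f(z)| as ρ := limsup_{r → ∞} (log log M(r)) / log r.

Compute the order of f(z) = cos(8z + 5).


cos(w) is a linear combination of e^{iw} and e^{−iw} (or e^w, e^{−w} in the hyperbolic case), so |cos(w)| ≤ e^{|w|}. With w = 8z + 5, |w| ≤ 8|z| + 5 = 8r + 5 on |z| = r, giving M(r) ≤ e^{8r + 5}, so ρ ≤ 1. On a suitable ray (z = it for sin/cos; z = t for sinh/cosh, t real → ∞), |cos(8z + 5)| grows like e^{8|t|}/2, so ρ ≥ 1. Hence ρ = 1.
Therefore ρ = 1.

Order ρ = 1.


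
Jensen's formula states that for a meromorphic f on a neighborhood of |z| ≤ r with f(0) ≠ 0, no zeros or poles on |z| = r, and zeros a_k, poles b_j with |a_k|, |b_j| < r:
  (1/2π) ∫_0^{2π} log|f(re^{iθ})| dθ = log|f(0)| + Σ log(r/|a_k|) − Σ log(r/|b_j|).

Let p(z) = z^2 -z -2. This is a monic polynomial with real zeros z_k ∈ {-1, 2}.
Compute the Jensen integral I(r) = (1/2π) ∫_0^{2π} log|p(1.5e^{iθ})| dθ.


Zeros: -1, 2; r = 1.5.
Inside |z| < r: -1. Outside (|z| ≥ r): 2.
p(0) = -2, so log|p(0)| = log(2) = 0.6931.
Apply Jensen: I(r) = log|p(0)| + Σ_k log(r/|z_k|), summed over zeros inside |z| < r.
  log(r/|z_k|) for z_k = -1: log(1.5/1) = 0.4055
  Outside zeros (2) contribute nothing to the Jensen sum.
Sum over inside zeros: 0.4055.
I(r) = log|p(0)| + (inside sum) = 0.6931 + 0.4055 = 1.0986.
Note: since some zeros are outside |z| ≤ r, the simplified n·log(r) form does NOT apply — only the inside zeros contribute.

I(r) ≈ 1.0986.


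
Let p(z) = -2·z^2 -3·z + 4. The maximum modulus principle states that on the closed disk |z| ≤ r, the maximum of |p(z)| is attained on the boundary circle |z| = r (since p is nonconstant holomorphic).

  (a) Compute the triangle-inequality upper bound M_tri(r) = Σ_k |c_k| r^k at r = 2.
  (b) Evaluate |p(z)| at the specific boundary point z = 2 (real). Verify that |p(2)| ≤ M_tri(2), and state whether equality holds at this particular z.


Coefficients: c_0 = 4, c_1 = -3, c_2 = -2. Radius r = 2.
Part (a). Triangle bound: M_tri(r) = Σ_k |c_k| r^k
  = |4|·2^0 + |-3|·2^1 + |-2|·2^2
  = 4 + 6 + 8 = 18.
This bounds M(r) := max_{|z|=r} |p(z)| from above; equality holds iff all terms c_k z^k can be made to align in phase at a single z on |z|=r.
Part (b). At z = 2 (real, on the circle |z| = r):
  p(2) = (4)·2^0 + (-3)·2^1 + (-2)·2^2 = -10.
  |p(2)| = 10.
Check: |p(2)| = 10 ≤ 18 = M_tri(2). ✓ Equality does not hold at z = 2 (the coefficients have mixed signs, so the terms do not all align in phase there).

M_tri(2) = 18; |p(2)| = 10; equality at z=2: no.


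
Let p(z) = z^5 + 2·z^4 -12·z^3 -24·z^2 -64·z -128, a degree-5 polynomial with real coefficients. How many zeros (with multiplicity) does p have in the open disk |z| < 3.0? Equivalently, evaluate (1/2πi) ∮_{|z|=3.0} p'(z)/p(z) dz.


The zeros of p are: -2, -4, (0 + 2i), (0 - 2i), 4.
Their magnitudes are: 2, 4, 2, 2, 4.
Zeros with |z| < R = 3.0: -2, (0 + 2i), (0 - 2i).
Count = 3.
By the argument principle, (1/2πi) ∮_{|z|=R} p'(z)/p(z) dz equals exactly this count.

Number of zeros inside |z| < 3.0: 3.


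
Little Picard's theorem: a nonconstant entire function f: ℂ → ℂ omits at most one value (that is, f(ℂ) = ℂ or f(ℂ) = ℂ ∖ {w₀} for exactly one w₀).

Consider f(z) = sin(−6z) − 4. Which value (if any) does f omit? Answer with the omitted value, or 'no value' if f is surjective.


Little Picard bounds the complement of f(ℂ) to at most one point.
sin is entire and surjective onto ℂ: for every w ∈ ℂ, sin(ζ) = w has a solution ζ ∈ ℂ (e.g., via the complex inverse arcsin). With ζ = −6z this gives z = ζ/(-6). Then 1·sin(−6z) takes every value in 1·ℂ = ℂ, and adding -4 is a bijection of ℂ. So f is surjective and omits no value. (Note: only on the real line is sin bounded by [−1, 1].)

Omitted value: no value.


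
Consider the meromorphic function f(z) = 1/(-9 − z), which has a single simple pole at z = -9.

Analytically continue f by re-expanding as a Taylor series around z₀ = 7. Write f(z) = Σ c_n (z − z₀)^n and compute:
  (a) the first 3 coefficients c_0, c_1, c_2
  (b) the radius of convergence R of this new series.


Let w = z − z₀, so z = z₀ + w.
Then -9 − z = -9 − (z₀ + w) = (-9 − z₀) − w = -16 − w.
f(z) = 1/(-16 − w) = (1/(-16)) · 1/(1 − w/(-16)) = Σ_{n≥0} w^n / (-16)^(n+1).
So c_n = 1/(-16)^(n+1):
  c_0 = 1/(-16)^1 = -1/16.
  c_1 = 1/(-16)^2 = 1/256.
  c_2 = 1/(-16)^3 = -1/4096.
The series is valid for |w/d| < 1, i.e. |z − z₀| < |d|.
Radius of convergence: R = |-9 − z₀| = |-16| = 16 (distance from z₀ to the singularity z = -9).

c_0 = -1/16, c_1 = 1/256, c_2 = -1/4096; R = 16.


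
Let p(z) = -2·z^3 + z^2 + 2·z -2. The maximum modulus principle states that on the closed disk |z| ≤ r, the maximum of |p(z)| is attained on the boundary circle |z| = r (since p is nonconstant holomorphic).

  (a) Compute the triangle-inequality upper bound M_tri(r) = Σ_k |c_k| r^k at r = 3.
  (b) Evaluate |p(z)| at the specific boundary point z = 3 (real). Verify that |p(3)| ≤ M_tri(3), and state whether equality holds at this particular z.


Coefficients: c_0 = -2, c_1 = 2, c_2 = 1, c_3 = -2. Radius r = 3.
Part (a). Triangle bound: M_tri(r) = Σ_k |c_k| r^k
  = |-2|·3^0 + |2|·3^1 + |1|·3^2 + |-2|·3^3
  = 2 + 6 + 9 + 54 = 71.
This bounds M(r) := max_{|z|=r} |p(z)| from above; equality holds iff all terms c_k z^k can be made to align in phase at a single z on |z|=r.
Part (b). At z = 3 (real, on the circle |z| = r):
  p(3) = (-2)·3^0 + (2)·3^1 + (1)·3^2 + (-2)·3^3 = -41.
  |p(3)| = 41.
Check: |p(3)| = 41 ≤ 71 = M_tri(3). ✓ Equality does not hold at z = 3 (the coefficients have mixed signs, so the terms do not all align in phase there).

M_tri(3) = 71; |p(3)| = 41; equality at z=3: no.


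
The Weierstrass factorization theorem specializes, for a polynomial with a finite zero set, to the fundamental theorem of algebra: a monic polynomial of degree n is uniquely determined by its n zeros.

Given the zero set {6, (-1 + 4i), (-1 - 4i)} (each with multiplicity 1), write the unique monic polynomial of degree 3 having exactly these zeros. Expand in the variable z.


The polynomial is p(z) = ∏_{α ∈ S} (z − α), where S = {6, (-1 + 4i), (-1 - 4i)}.
Expanding the product yields: p(z) = z^3 -4·z^2 + 5·z -102.
Note conjugate pairs combine to real quadratics: (z − (-1+4i))(z − (-1−4i)) = z² + 2z + 17.
The resulting polynomial has degree 3 and real coefficients as required.

p(z) = z^3 -4·z^2 + 5·z -102.


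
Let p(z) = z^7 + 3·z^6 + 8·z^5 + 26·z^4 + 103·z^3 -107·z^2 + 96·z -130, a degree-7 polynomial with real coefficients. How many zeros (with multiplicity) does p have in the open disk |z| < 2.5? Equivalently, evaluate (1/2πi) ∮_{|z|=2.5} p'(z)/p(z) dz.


The zeros of p are: (1 + 3i), (1 - 3i), 1, (0 + 1i), (0 - 1i), (-3 + 2i), (-3 - 2i).
Their magnitudes are: 3.162, 3.162, 1, 1, 1, 3.606, 3.606.
Zeros with |z| < R = 2.5: 1, (0 + 1i), (0 - 1i).
Count = 3.
By the argument principle, (1/2πi) ∮_{|z|=R} p'(z)/p(z) dz equals exactly this count.

Number of zeros inside |z| < 2.5: 3.


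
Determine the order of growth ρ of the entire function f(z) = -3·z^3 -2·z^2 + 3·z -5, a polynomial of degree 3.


|f(z)| ≤ Σ|c_k|·r^k = O(r^3) as r → ∞. Polynomial growth is O(e^{r^ε}) for every ε > 0 (since r^3/e^{r^ε} → 0), so ρ ≤ ε for all ε > 0, i.e. ρ = 0. Every nonconstant polynomial has order 0.
Therefore ρ = 0.

Order ρ = 0.


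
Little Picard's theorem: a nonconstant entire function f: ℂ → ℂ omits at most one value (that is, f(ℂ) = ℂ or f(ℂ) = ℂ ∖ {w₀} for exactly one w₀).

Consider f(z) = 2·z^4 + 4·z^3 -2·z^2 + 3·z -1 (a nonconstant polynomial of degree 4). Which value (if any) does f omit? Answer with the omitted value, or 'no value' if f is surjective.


Little Picard bounds the complement of f(ℂ) to at most one point.
For every w ∈ ℂ, the equation p(z) − w = 0 is a nonconstant polynomial in z and hence has at least one root by the fundamental theorem of algebra. So p is surjective onto ℂ, omitting no value.

Omitted value: no value.


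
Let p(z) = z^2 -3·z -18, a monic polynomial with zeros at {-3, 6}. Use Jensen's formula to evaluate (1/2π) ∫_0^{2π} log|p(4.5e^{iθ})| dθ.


Zeros: -3, 6; r = 4.5.
Inside |z| < r: -3. Outside (|z| ≥ r): 6.
p(0) = -18, so log|p(0)| = log(18) = 2.8904.
Apply Jensen: I(r) = log|p(0)| + Σ_k log(r/|z_k|), summed over zeros inside |z| < r.
  log(r/|z_k|) for z_k = -3: log(4.5/3) = 0.4055
  Outside zeros (6) contribute nothing to the Jensen sum.
Sum over inside zeros: 0.4055.
I(r) = log|p(0)| + (inside sum) = 2.8904 + 0.4055 = 3.2958.
Note: since some zeros are outside |z| ≤ r, the simplified n·log(r) form does NOT apply — only the inside zeros contribute.

I(r) ≈ 3.2958.


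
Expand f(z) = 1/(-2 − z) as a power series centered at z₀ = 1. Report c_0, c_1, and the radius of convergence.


Let w = z − z₀, so z = z₀ + w.
Then -2 − z = -2 − (z₀ + w) = (-2 − z₀) − w = -3 − w.
f(z) = 1/(-3 − w) = (1/(-3)) · 1/(1 − w/(-3)) = Σ_{n≥0} w^n / (-3)^(n+1).
So c_n = 1/(-3)^(n+1):
  c_0 = 1/(-3)^1 = -1/3.
  c_1 = 1/(-3)^2 = 1/9.
The series is valid for |w/d| < 1, i.e. |z − z₀| < |d|.
Radius of convergence: R = |-2 − z₀| = |-3| = 3 (distance from z₀ to the singularity z = -2).

c_0 = -1/3, c_1 = 1/9; R = 3.


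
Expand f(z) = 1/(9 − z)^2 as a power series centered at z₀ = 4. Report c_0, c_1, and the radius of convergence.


Let w = z − z₀, so z = z₀ + w.
Then 9 − z = 9 − (z₀ + w) = (9 − z₀) − w = 5 − w.
f(z) = 1/(5 − w)^2 = (1/(5)^2) · (1 − w/(5))^{−2}.
By the binomial series (1−u)^{−2} = Σ_{n≥0} C(n+1, 1) u^n for |u|<1, with u = w/(5):
  c_n = C(n+1, 1) / (5)^(n+2).
  c_0 = 1/(5)^2 = 1/25.
  c_1 = 2/(5)^3 = 2/125.
The series is valid for |w/d| < 1, i.e. |z − z₀| < |d|.
Radius of convergence: R = |9 − z₀| = |5| = 5 (distance from z₀ to the singularity z = 9).

c_0 = 1/25, c_1 = 2/125; R = 5.


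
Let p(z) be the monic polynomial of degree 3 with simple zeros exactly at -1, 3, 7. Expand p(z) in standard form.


The polynomial is p(z) = ∏_{α ∈ S} (z − α), where S = {-1, 3, 7}.
Expanding the product yields: p(z) = z^3 -9·z^2 + 11·z + 21.
The resulting polynomial has degree 3 and real coefficients as required.

p(z) = z^3 -9·z^2 + 11·z + 21.


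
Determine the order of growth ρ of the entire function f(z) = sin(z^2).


Write sin(w) = (e^{iw} ± e^{−iw})/(2 or 2i), so |sin(w)| ≤ e^{|w|}. With w = z^2, |w| ≤ 1r^2 + 0 on |z|=r, giving M(r) ≤ e^{1r^2 + 0} and ρ ≤ 2. For the lower bound, choose z on |z|=r with 1z^2 purely imaginary of modulus 1r^2; then |sin(z^2)| grows like e^{1r^2}/2, so ρ ≥ 2. Hence ρ = 2.
Therefore ρ = 2.

Order ρ = 2.


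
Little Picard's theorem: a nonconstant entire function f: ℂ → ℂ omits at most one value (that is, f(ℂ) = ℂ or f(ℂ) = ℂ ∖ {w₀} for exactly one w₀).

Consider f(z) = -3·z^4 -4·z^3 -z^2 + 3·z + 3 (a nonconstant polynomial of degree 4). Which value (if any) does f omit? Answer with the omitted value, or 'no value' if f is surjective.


Little Picard bounds the complement of f(ℂ) to at most one point.
For every w ∈ ℂ, the equation p(z) − w = 0 is a nonconstant polynomial in z and hence has at least one root by the fundamental theorem of algebra. So p is surjective onto ℂ, omitting no value.

Omitted value: no value.


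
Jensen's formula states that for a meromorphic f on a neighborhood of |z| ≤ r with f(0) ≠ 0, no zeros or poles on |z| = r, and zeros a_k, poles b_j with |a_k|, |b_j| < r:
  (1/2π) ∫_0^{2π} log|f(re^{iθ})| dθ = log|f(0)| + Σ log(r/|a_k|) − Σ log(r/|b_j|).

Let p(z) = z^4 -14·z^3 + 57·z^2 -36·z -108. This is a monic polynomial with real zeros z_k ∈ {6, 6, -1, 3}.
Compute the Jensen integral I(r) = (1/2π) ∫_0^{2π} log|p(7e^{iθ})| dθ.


Zeros: -1, 3, 6, 6; r = 7.
Inside |z| < r: -1, 3, 6, 6. Outside (|z| ≥ r): ∅.
p(0) = -108, so log|p(0)| = log(108) = 4.6821.
Apply Jensen: I(r) = log|p(0)| + Σ_k log(r/|z_k|), summed over zeros inside |z| < r.
  log(r/|z_k|) for z_k = 6: log(7/6) = 0.1542
  log(r/|z_k|) for z_k = 6: log(7/6) = 0.1542
  log(r/|z_k|) for z_k = -1: log(7/1) = 1.9459
  log(r/|z_k|) for z_k = 3: log(7/3) = 0.8473
Sum over inside zeros: 3.1015.
I(r) = log|p(0)| + (inside sum) = 4.6821 + 3.1015 = 7.7836.
Closed form (all zeros inside, monic): I(r) = n·log(r) = 4·log(7) = 7.7836. ✓

I(r) ≈ 7.7836.


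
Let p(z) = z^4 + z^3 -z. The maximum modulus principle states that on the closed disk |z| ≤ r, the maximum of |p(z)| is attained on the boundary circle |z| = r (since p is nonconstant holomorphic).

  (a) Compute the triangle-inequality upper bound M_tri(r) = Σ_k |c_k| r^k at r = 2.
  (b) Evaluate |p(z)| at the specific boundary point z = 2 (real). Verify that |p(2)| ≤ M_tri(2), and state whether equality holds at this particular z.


Coefficients: c_0 = 0, c_1 = -1, c_2 = 0, c_3 = 1, c_4 = 1. Radius r = 2.
Part (a). Triangle bound: M_tri(r) = Σ_k |c_k| r^k
  = |0|·2^0 + |-1|·2^1 + |0|·2^2 + |1|·2^3 + |1|·2^4
  = 0 + 2 + 0 + 8 + 16 = 26.
This bounds M(r) := max_{|z|=r} |p(z)| from above; equality holds iff all terms c_k z^k can be made to align in phase at a single z on |z|=r.
Part (b). At z = 2 (real, on the circle |z| = r):
  p(2) = (0)·2^0 + (-1)·2^1 + (0)·2^2 + (1)·2^3 + (1)·2^4 = 22.
  |p(2)| = 22.
Check: |p(2)| = 22 ≤ 26 = M_tri(2). ✓ Equality does not hold at z = 2 (the coefficients have mixed signs, so the terms do not all align in phase there).

M_tri(2) = 26; |p(2)| = 22; equality at z=2: no.


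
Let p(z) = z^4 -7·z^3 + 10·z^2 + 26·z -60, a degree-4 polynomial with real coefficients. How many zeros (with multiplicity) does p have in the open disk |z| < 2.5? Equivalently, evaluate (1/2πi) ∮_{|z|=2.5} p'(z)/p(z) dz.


The zeros of p are: -2, (3 + 1i), (3 - 1i), 3.
Their magnitudes are: 2, 3.162, 3.162, 3.
Zeros with |z| < R = 2.5: -2.
Count = 1.
By the argument principle, (1/2πi) ∮_{|z|=R} p'(z)/p(z) dz equals exactly this count.

Number of zeros inside |z| < 2.5: 1.


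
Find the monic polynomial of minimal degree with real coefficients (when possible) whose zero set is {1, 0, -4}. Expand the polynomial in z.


The polynomial is p(z) = ∏_{α ∈ S} (z − α), where S = {1, 0, -4}.
Expanding the product yields: p(z) = z^3 + 3·z^2 -4·z.
The resulting polynomial has degree 3 and real coefficients as required.

p(z) = z^3 + 3·z^2 -4·z.


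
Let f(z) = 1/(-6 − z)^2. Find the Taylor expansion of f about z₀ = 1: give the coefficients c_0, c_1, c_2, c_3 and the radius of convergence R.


Let w = z − z₀, so z = z₀ + w.
Then -6 − z = -6 − (z₀ + w) = (-6 − z₀) − w = -7 − w.
f(z) = 1/(-7 − w)^2 = (1/(-7)^2) · (1 − w/(-7))^{−2}.
By the binomial series (1−u)^{−2} = Σ_{n≥0} C(n+1, 1) u^n for |u|<1, with u = w/(-7):
  c_n = C(n+1, 1) / (-7)^(n+2).
  c_0 = 1/(-7)^2 = 1/49.
  c_1 = 2/(-7)^3 = -2/343.
  c_2 = 3/(-7)^4 = 3/2401.
  c_3 = 4/(-7)^5 = -4/16807.
The series is valid for |w/d| < 1, i.e. |z − z₀| < |d|.
Radius of convergence: R = |-6 − z₀| = |-7| = 7 (distance from z₀ to the singularity z = -6).

c_0 = 1/49, c_1 = -2/343, c_2 = 3/2401, c_3 = -4/16807; R = 7.


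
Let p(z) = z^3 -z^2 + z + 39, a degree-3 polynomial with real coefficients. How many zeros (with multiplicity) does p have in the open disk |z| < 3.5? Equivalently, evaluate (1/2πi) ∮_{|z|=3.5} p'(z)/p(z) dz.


The zeros of p are: -3, (2 + 3i), (2 - 3i).
Their magnitudes are: 3, 3.606, 3.606.
Zeros with |z| < R = 3.5: -3.
Count = 1.
By the argument principle, (1/2πi) ∮_{|z|=R} p'(z)/p(z) dz equals exactly this count.

Number of zeros inside |z| < 3.5: 1.


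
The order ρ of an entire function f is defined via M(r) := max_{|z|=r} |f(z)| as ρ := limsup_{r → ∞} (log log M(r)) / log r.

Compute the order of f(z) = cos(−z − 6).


cos(w) is a linear combination of e^{iw} and e^{−iw} (or e^w, e^{−w} in the hyperbolic case), so |cos(w)| ≤ e^{|w|}. With w = −z − 6, |w| ≤ 1|z| + 6 = 1r + 6 on |z| = r, giving M(r) ≤ e^{1r + 6}, so ρ ≤ 1. On a suitable ray (z = it for sin/cos; z = t for sinh/cosh, t real → ∞), |cos(−z − 6)| grows like e^{1|t|}/2, so ρ ≥ 1. Hence ρ = 1.
Therefore ρ = 1.

Order ρ = 1.


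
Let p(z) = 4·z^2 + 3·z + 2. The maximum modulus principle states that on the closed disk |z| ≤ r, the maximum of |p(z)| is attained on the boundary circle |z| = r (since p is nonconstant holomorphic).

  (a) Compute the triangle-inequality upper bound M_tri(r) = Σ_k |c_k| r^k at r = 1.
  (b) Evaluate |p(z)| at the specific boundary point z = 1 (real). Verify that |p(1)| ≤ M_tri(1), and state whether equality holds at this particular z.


Coefficients: c_0 = 2, c_1 = 3, c_2 = 4. Radius r = 1.
Part (a). Triangle bound: M_tri(r) = Σ_k |c_k| r^k
  = |2|·1^0 + |3|·1^1 + |4|·1^2
  = 2 + 3 + 4 = 9.
This bounds M(r) := max_{|z|=r} |p(z)| from above; equality holds iff all terms c_k z^k can be made to align in phase at a single z on |z|=r.
Part (b). At z = 1 (real, on the circle |z| = r):
  p(1) = (2)·1^0 + (3)·1^1 + (4)·1^2 = 9.
  |p(1)| = 9.
Since all nonzero coefficients share the same sign, |p(1)| = 9 = M_tri(1); the triangle bound is attained at z = 1, so in fact M(r) = 9.

M_tri(1) = 9; |p(1)| = 9; equality at z=1: yes.


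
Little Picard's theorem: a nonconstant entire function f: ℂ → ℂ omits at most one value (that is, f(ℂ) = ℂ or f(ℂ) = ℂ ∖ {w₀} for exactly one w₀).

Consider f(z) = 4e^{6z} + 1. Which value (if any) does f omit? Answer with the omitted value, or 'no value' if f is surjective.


Little Picard bounds the complement of f(ℂ) to at most one point.
e^{6z} is never zero on ℂ, so 4·e^{6z} takes every value in ℂ ∖ {0}. Adding 1 shifts the range to ℂ ∖ {1}. Thus f omits exactly the value 1.

Omitted value: 1.


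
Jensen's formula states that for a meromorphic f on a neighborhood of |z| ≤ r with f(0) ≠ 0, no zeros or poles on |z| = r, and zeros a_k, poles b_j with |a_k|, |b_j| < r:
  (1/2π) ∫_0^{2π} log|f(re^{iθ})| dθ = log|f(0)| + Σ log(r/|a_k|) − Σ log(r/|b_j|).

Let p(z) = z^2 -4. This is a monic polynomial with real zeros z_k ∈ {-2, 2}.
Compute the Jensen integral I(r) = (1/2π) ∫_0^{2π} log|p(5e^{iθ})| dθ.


Zeros: -2, 2; r = 5.
Inside |z| < r: -2, 2. Outside (|z| ≥ r): ∅.
p(0) = -4, so log|p(0)| = log(4) = 1.3863.
Apply Jensen: I(r) = log|p(0)| + Σ_k log(r/|z_k|), summed over zeros inside |z| < r.
  log(r/|z_k|) for z_k = -2: log(5/2) = 0.9163
  log(r/|z_k|) for z_k = 2: log(5/2) = 0.9163
Sum over inside zeros: 1.8326.
I(r) = log|p(0)| + (inside sum) = 1.3863 + 1.8326 = 3.2189.
Closed form (all zeros inside, monic): I(r) = n·log(r) = 2·log(5) = 3.2189. ✓

I(r) ≈ 3.2189.


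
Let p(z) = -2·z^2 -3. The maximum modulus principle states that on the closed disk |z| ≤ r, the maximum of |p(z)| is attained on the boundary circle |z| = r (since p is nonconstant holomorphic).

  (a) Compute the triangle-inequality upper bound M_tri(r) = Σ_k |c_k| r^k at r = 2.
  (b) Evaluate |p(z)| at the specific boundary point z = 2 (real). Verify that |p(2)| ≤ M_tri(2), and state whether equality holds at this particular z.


Coefficients: c_0 = -3, c_1 = 0, c_2 = -2. Radius r = 2.
Part (a). Triangle bound: M_tri(r) = Σ_k |c_k| r^k
  = |-3|·2^0 + |0|·2^1 + |-2|·2^2
  = 3 + 0 + 8 = 11.
This bounds M(r) := max_{|z|=r} |p(z)| from above; equality holds iff all terms c_k z^k can be made to align in phase at a single z on |z|=r.
Part (b). At z = 2 (real, on the circle |z| = r):
  p(2) = (-3)·2^0 + (0)·2^1 + (-2)·2^2 = -11.
  |p(2)| = 11.
Since all nonzero coefficients share the same sign, |p(2)| = 11 = M_tri(2); the triangle bound is attained at z = 2, so in fact M(r) = 11.

M_tri(2) = 11; |p(2)| = 11; equality at z=2: yes.


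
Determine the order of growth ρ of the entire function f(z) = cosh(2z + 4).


cosh(w) is a linear combination of e^{iw} and e^{−iw} (or e^w, e^{−w} in the hyperbolic case), so |cosh(w)| ≤ e^{|w|}. With w = 2z + 4, |w| ≤ 2|z| + 4 = 2r + 4 on |z| = r, giving M(r) ≤ e^{2r + 4}, so ρ ≤ 1. On a suitable ray (z = it for sin/cos; z = t for sinh/cosh, t real → ∞), |cosh(2z + 4)| grows like e^{2|t|}/2, so ρ ≥ 1. Hence ρ = 1.
Therefore ρ = 1.

Order ρ = 1.


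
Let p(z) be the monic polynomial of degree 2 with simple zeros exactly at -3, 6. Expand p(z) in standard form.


The polynomial is p(z) = ∏_{α ∈ S} (z − α), where S = {-3, 6}.
Expanding the product yields: p(z) = z^2 -3·z -18.
The resulting polynomial has degree 2 and real coefficients as required.

p(z) = z^2 -3·z -18.


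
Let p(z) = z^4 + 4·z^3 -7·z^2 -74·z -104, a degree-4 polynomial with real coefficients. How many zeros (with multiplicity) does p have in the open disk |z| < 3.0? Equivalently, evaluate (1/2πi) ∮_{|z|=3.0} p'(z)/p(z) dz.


The zeros of p are: 4, (-3 + 2i), (-3 - 2i), -2.
Their magnitudes are: 4, 3.606, 3.606, 2.
Zeros with |z| < R = 3.0: -2.
Count = 1.
By the argument principle, (1/2πi) ∮_{|z|=R} p'(z)/p(z) dz equals exactly this count.

Number of zeros inside |z| < 3.0: 1.


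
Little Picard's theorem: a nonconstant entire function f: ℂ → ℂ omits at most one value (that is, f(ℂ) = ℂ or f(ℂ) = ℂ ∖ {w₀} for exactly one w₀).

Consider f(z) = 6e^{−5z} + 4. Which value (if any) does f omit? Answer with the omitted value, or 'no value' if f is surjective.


Little Picard bounds the complement of f(ℂ) to at most one point.
e^{−5z} is never zero on ℂ, so 6·e^{−5z} takes every value in ℂ ∖ {0}. Adding 4 shifts the range to ℂ ∖ {4}. Thus f omits exactly the value 4.

Omitted value: 4.


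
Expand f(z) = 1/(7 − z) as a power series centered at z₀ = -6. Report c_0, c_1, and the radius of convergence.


Let w = z − z₀, so z = z₀ + w.
Then 7 − z = 7 − (z₀ + w) = (7 − z₀) − w = 13 − w.
f(z) = 1/(13 − w) = (1/(13)) · 1/(1 − w/(13)) = Σ_{n≥0} w^n / (13)^(n+1).
So c_n = 1/(13)^(n+1):
  c_0 = 1/(13)^1 = 1/13.
  c_1 = 1/(13)^2 = 1/169.
The series is valid for |w/d| < 1, i.e. |z − z₀| < |d|.
Radius of convergence: R = |7 − z₀| = |13| = 13 (distance from z₀ to the singularity z = 7).

c_0 = 1/13, c_1 = 1/169; R = 13.


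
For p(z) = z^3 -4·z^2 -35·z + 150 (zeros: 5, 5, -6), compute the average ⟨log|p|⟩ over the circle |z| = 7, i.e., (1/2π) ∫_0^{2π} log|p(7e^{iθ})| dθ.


Zeros: -6, 5, 5; r = 7.
Inside |z| < r: -6, 5, 5. Outside (|z| ≥ r): ∅.
p(0) = 150, so log|p(0)| = log(150) = 5.0106.
Apply Jensen: I(r) = log|p(0)| + Σ_k log(r/|z_k|), summed over zeros inside |z| < r.
  log(r/|z_k|) for z_k = 5: log(7/5) = 0.3365
  log(r/|z_k|) for z_k = 5: log(7/5) = 0.3365
  log(r/|z_k|) for z_k = -6: log(7/6) = 0.1542
Sum over inside zeros: 0.8271.
I(r) = log|p(0)| + (inside sum) = 5.0106 + 0.8271 = 5.8377.
Closed form (all zeros inside, monic): I(r) = n·log(r) = 3·log(7) = 5.8377. ✓

I(r) ≈ 5.8377.


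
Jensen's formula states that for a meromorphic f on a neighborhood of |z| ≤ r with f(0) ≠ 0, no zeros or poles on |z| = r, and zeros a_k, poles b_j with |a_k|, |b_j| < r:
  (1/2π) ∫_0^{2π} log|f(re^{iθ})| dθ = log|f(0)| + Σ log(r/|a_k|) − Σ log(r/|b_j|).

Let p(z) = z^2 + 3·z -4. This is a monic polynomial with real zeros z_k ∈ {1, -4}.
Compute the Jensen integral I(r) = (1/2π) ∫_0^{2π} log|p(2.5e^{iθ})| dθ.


Zeros: -4, 1; r = 2.5.
Inside |z| < r: 1. Outside (|z| ≥ r): -4.
p(0) = -4, so log|p(0)| = log(4) = 1.3863.
Apply Jensen: I(r) = log|p(0)| + Σ_k log(r/|z_k|), summed over zeros inside |z| < r.
  log(r/|z_k|) for z_k = 1: log(2.5/1) = 0.9163
  Outside zeros (-4) contribute nothing to the Jensen sum.
Sum over inside zeros: 0.9163.
I(r) = log|p(0)| + (inside sum) = 1.3863 + 0.9163 = 2.3026.
Note: since some zeros are outside |z| ≤ r, the simplified n·log(r) form does NOT apply — only the inside zeros contribute.

I(r) ≈ 2.3026.


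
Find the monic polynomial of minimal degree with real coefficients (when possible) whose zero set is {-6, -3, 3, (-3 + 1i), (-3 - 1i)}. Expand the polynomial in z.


The polynomial is p(z) = ∏_{α ∈ S} (z − α), where S = {-6, -3, 3, (-3 + 1i), (-3 - 1i)}.
Expanding the product yields: p(z) = z^5 + 12·z^4 + 37·z^3 -48·z^2 -414·z -540.
Note conjugate pairs combine to real quadratics: (z − (-3+1i))(z − (-3−1i)) = z² + 6z + 10.
The resulting polynomial has degree 5 and real coefficients as required.

p(z) = z^5 + 12·z^4 + 37·z^3 -48·z^2 -414·z -540.


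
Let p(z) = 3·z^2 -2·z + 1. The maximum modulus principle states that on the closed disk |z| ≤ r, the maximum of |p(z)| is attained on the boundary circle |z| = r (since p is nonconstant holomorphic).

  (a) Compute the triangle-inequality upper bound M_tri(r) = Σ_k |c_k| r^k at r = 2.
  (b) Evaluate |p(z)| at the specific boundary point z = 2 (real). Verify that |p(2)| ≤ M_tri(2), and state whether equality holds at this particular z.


Coefficients: c_0 = 1, c_1 = -2, c_2 = 3. Radius r = 2.
Part (a). Triangle bound: M_tri(r) = Σ_k |c_k| r^k
  = |1|·2^0 + |-2|·2^1 + |3|·2^2
  = 1 + 4 + 12 = 17.
This bounds M(r) := max_{|z|=r} |p(z)| from above; equality holds iff all terms c_k z^k can be made to align in phase at a single z on |z|=r.
Part (b). At z = 2 (real, on the circle |z| = r):
  p(2) = (1)·2^0 + (-2)·2^1 + (3)·2^2 = 9.
  |p(2)| = 9.
Check: |p(2)| = 9 ≤ 17 = M_tri(2). ✓ Equality does not hold at z = 2 (the coefficients have mixed signs, so the terms do not all align in phase there).

M_tri(2) = 17; |p(2)| = 9; equality at z=2: no.


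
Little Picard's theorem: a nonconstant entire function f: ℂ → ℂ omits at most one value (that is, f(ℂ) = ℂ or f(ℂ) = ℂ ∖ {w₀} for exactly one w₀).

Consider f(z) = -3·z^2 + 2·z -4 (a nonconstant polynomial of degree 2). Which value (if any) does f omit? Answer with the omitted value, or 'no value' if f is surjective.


Little Picard bounds the complement of f(ℂ) to at most one point.
For every w ∈ ℂ, the equation p(z) − w = 0 is a nonconstant polynomial in z and hence has at least one root by the fundamental theorem of algebra. So p is surjective onto ℂ, omitting no value.

Omitted value: no value.


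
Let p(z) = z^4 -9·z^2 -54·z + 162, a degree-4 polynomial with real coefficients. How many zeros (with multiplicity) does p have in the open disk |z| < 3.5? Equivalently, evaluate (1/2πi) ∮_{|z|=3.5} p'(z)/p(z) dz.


The zeros of p are: 3, 3, (-3 + 3i), (-3 - 3i).
Their magnitudes are: 3, 3, 4.243, 4.243.
Zeros with |z| < R = 3.5: 3, 3.
Count = 2.
By the argument principle, (1/2πi) ∮_{|z|=R} p'(z)/p(z) dz equals exactly this count.

Number of zeros inside |z| < 3.5: 2.


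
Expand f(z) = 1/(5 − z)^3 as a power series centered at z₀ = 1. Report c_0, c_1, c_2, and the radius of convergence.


Let w = z − z₀, so z = z₀ + w.
Then 5 − z = 5 − (z₀ + w) = (5 − z₀) − w = 4 − w.
f(z) = 1/(4 − w)^3 = (1/(4)^3) · (1 − w/(4))^{−3}.
By the binomial series (1−u)^{−3} = Σ_{n≥0} C(n+2, 2) u^n for |u|<1, with u = w/(4):
  c_n = C(n+2, 2) / (4)^(n+3).
  c_0 = 1/(4)^3 = 1/64.
  c_1 = 3/(4)^4 = 3/256.
  c_2 = 6/(4)^5 = 3/512.
The series is valid for |w/d| < 1, i.e. |z − z₀| < |d|.
Radius of convergence: R = |5 − z₀| = |4| = 4 (distance from z₀ to the singularity z = 5).

c_0 = 1/64, c_1 = 3/256, c_2 = 3/512; R = 4.


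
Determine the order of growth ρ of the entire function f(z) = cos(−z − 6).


cos(w) is a linear combination of e^{iw} and e^{−iw} (or e^w, e^{−w} in the hyperbolic case), so |cos(w)| ≤ e^{|w|}. With w = −z − 6, |w| ≤ 1|z| + 6 = 1r + 6 on |z| = r, giving M(r) ≤ e^{1r + 6}, so ρ ≤ 1. On a suitable ray (z = it for sin/cos; z = t for sinh/cosh, t real → ∞), |cos(−z − 6)| grows like e^{1|t|}/2, so ρ ≥ 1. Hence ρ = 1.
Therefore ρ = 1.

Order ρ = 1.


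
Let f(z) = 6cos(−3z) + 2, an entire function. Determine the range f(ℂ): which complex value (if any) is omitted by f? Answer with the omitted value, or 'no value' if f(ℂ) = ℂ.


Little Picard bounds the complement of f(ℂ) to at most one point.
cos is entire and surjective onto ℂ: for every w ∈ ℂ, cos(ζ) = w has a solution ζ ∈ ℂ (e.g., via the complex inverse arccos). With ζ = −3z this gives z = ζ/(-3). Then 6·cos(−3z) takes every value in 6·ℂ = ℂ, and adding 2 is a bijection of ℂ. So f is surjective and omits no value. (Note: only on the real line is cos bounded by [−1, 1].)

Omitted value: no value.


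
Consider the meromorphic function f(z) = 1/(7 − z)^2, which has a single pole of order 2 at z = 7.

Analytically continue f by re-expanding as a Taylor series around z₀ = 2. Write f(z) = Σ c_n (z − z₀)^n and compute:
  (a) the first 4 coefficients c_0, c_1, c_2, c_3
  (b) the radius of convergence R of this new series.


Let w = z − z₀, so z = z₀ + w.
Then 7 − z = 7 − (z₀ + w) = (7 − z₀) − w = 5 − w.
f(z) = 1/(5 − w)^2 = (1/(5)^2) · (1 − w/(5))^{−2}.
By the binomial series (1−u)^{−2} = Σ_{n≥0} C(n+1, 1) u^n for |u|<1, with u = w/(5):
  c_n = C(n+1, 1) / (5)^(n+2).
  c_0 = 1/(5)^2 = 1/25.
  c_1 = 2/(5)^3 = 2/125.
  c_2 = 3/(5)^4 = 3/625.
  c_3 = 4/(5)^5 = 4/3125.
The series is valid for |w/d| < 1, i.e. |z − z₀| < |d|.
Radius of convergence: R = |7 − z₀| = |5| = 5 (distance from z₀ to the singularity z = 7).

c_0 = 1/25, c_1 = 2/125, c_2 = 3/625, c_3 = 4/3125; R = 5.


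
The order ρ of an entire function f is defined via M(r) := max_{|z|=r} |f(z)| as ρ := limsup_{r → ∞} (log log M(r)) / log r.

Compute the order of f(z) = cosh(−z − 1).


cosh(w) is a linear combination of e^{iw} and e^{−iw} (or e^w, e^{−w} in the hyperbolic case), so |cosh(w)| ≤ e^{|w|}. With w = −z − 1, |w| ≤ 1|z| + 1 = 1r + 1 on |z| = r, giving M(r) ≤ e^{1r + 1}, so ρ ≤ 1. On a suitable ray (z = it for sin/cos; z = t for sinh/cosh, t real → ∞), |cosh(−z − 1)| grows like e^{1|t|}/2, so ρ ≥ 1. Hence ρ = 1.
Therefore ρ = 1.

Order ρ = 1.


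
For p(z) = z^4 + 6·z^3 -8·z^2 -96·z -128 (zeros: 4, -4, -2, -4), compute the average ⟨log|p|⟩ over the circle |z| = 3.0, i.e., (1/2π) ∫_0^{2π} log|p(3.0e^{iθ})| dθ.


Zeros: -4, -4, -2, 4; r = 3.0.
Inside |z| < r: -2. Outside (|z| ≥ r): -4, -4, 4.
p(0) = -128, so log|p(0)| = log(128) = 4.8520.
Apply Jensen: I(r) = log|p(0)| + Σ_k log(r/|z_k|), summed over zeros inside |z| < r.
  log(r/|z_k|) for z_k = -2: log(3.0/2) = 0.4055
  Outside zeros (-4, -4, 4) contribute nothing to the Jensen sum.
Sum over inside zeros: 0.4055.
I(r) = log|p(0)| + (inside sum) = 4.8520 + 0.4055 = 5.2575.
Note: since some zeros are outside |z| ≤ r, the simplified n·log(r) form does NOT apply — only the inside zeros contribute.

I(r) ≈ 5.2575.


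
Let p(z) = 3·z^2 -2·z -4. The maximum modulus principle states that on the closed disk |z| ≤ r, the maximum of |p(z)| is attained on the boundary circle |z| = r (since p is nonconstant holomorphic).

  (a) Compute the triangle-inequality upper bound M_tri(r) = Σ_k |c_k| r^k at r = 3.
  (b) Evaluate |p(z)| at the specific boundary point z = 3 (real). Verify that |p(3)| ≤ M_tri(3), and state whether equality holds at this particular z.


Coefficients: c_0 = -4, c_1 = -2, c_2 = 3. Radius r = 3.
Part (a). Triangle bound: M_tri(r) = Σ_k |c_k| r^k
  = |-4|·3^0 + |-2|·3^1 + |3|·3^2
  = 4 + 6 + 27 = 37.
This bounds M(r) := max_{|z|=r} |p(z)| from above; equality holds iff all terms c_k z^k can be made to align in phase at a single z on |z|=r.
Part (b). At z = 3 (real, on the circle |z| = r):
  p(3) = (-4)·3^0 + (-2)·3^1 + (3)·3^2 = 17.
  |p(3)| = 17.
Check: |p(3)| = 17 ≤ 37 = M_tri(3). ✓ Equality does not hold at z = 3 (the coefficients have mixed signs, so the terms do not all align in phase there).

M_tri(3) = 37; |p(3)| = 17; equality at z=3: no.


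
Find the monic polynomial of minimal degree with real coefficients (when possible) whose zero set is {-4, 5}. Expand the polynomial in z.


The polynomial is p(z) = ∏_{α ∈ S} (z − α), where S = {-4, 5}.
Expanding the product yields: p(z) = z^2 -z -20.
The resulting polynomial has degree 2 and real coefficients as required.

p(z) = z^2 -z -20.


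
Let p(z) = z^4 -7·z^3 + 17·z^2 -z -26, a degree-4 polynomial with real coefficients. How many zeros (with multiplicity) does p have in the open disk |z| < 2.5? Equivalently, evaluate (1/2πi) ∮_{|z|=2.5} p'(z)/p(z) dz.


The zeros of p are: 2, -1, (3 + 2i), (3 - 2i).
Their magnitudes are: 2, 1, 3.606, 3.606.
Zeros with |z| < R = 2.5: 2, -1.
Count = 2.
By the argument principle, (1/2πi) ∮_{|z|=R} p'(z)/p(z) dz equals exactly this count.

Number of zeros inside |z| < 2.5: 2.


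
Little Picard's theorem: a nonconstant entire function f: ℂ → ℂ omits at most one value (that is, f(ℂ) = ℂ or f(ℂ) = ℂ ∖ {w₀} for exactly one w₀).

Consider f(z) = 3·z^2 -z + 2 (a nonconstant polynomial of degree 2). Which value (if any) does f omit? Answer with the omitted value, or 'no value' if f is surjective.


Little Picard bounds the complement of f(ℂ) to at most one point.
For every w ∈ ℂ, the equation p(z) − w = 0 is a nonconstant polynomial in z and hence has at least one root by the fundamental theorem of algebra. So p is surjective onto ℂ, omitting no value.

Omitted value: no value.


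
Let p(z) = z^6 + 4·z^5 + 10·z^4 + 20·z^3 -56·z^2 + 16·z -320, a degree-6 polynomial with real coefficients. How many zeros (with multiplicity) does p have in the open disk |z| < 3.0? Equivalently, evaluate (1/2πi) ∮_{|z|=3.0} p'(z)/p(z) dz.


The zeros of p are: (-1 + 3i), (-1 - 3i), 2, -4, (0 + 2i), (0 - 2i).
Their magnitudes are: 3.162, 3.162, 2, 4, 2, 2.
Zeros with |z| < R = 3.0: 2, (0 + 2i), (0 - 2i).
Count = 3.
By the argument principle, (1/2πi) ∮_{|z|=R} p'(z)/p(z) dz equals exactly this count.

Number of zeros inside |z| < 3.0: 3.


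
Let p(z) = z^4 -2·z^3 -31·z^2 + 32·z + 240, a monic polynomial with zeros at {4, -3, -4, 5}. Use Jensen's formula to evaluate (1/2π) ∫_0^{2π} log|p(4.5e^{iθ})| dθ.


Zeros: -4, -3, 4, 5; r = 4.5.
Inside |z| < r: -4, -3, 4. Outside (|z| ≥ r): 5.
p(0) = 240, so log|p(0)| = log(240) = 5.4806.
Apply Jensen: I(r) = log|p(0)| + Σ_k log(r/|z_k|), summed over zeros inside |z| < r.
  log(r/|z_k|) for z_k = 4: log(4.5/4) = 0.1178
  log(r/|z_k|) for z_k = -3: log(4.5/3) = 0.4055
  log(r/|z_k|) for z_k = -4: log(4.5/4) = 0.1178
  Outside zeros (5) contribute nothing to the Jensen sum.
Sum over inside zeros: 0.6410.
I(r) = log|p(0)| + (inside sum) = 5.4806 + 0.6410 = 6.1217.
Note: since some zeros are outside |z| ≤ r, the simplified n·log(r) form does NOT apply — only the inside zeros contribute.

I(r) ≈ 6.1217.


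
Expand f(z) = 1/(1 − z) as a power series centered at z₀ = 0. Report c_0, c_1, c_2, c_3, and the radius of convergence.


Let w = z − z₀, so z = z₀ + w.
Then 1 − z = 1 − (z₀ + w) = (1 − z₀) − w = 1 − w.
f(z) = 1/(1 − w) = (1/(1)) · 1/(1 − w/(1)) = Σ_{n≥0} w^n / (1)^(n+1).
So c_n = 1/(1)^(n+1):
  c_0 = 1/(1)^1 = 1.
  c_1 = 1/(1)^2 = 1.
  c_2 = 1/(1)^3 = 1.
  c_3 = 1/(1)^4 = 1.
The series is valid for |w/d| < 1, i.e. |z − z₀| < |d|.
Radius of convergence: R = |1 − z₀| = |1| = 1 (distance from z₀ to the singularity z = 1).

c_0 = 1, c_1 = 1, c_2 = 1, c_3 = 1; R = 1.


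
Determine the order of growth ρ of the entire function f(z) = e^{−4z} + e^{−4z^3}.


Each summand is entire of order 1 and 3 respectively (as in the single-exponential case). The order of a sum is at most the max of the orders, so ρ ≤ 3. For the lower bound: on |z|=r choose arg z so that -4z^3 is real positive; then |e^{-4z^3}| = e^{4r^3} while |e^{-4z}| ≤ e^{4r^1} = o(e^{4r^3}). So |f| ≥ e^{4r^3}(1 − o(1)) and ρ ≥ 3. Hence ρ = max(1, 3) = 3.
Therefore ρ = 3.

Order ρ = 3.


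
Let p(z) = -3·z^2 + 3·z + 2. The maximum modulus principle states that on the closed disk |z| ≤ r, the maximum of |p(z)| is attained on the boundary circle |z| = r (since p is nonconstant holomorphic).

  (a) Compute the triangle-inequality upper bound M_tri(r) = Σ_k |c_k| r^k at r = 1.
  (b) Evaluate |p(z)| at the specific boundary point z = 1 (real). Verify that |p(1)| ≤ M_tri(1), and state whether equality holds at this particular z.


Coefficients: c_0 = 2, c_1 = 3, c_2 = -3. Radius r = 1.
Part (a). Triangle bound: M_tri(r) = Σ_k |c_k| r^k
  = |2|·1^0 + |3|·1^1 + |-3|·1^2
  = 2 + 3 + 3 = 8.
This bounds M(r) := max_{|z|=r} |p(z)| from above; equality holds iff all terms c_k z^k can be made to align in phase at a single z on |z|=r.
Part (b). At z = 1 (real, on the circle |z| = r):
  p(1) = (2)·1^0 + (3)·1^1 + (-3)·1^2 = 2.
  |p(1)| = 2.
Check: |p(1)| = 2 ≤ 8 = M_tri(1). ✓ Equality does not hold at z = 1 (the coefficients have mixed signs, so the terms do not all align in phase there).

M_tri(1) = 8; |p(1)| = 2; equality at z=1: no.


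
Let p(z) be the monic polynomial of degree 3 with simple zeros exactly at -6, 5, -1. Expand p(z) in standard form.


The polynomial is p(z) = ∏_{α ∈ S} (z − α), where S = {-6, 5, -1}.
Expanding the product yields: p(z) = z^3 + 2·z^2 -29·z -30.
The resulting polynomial has degree 3 and real coefficients as required.

p(z) = z^3 + 2·z^2 -29·z -30.


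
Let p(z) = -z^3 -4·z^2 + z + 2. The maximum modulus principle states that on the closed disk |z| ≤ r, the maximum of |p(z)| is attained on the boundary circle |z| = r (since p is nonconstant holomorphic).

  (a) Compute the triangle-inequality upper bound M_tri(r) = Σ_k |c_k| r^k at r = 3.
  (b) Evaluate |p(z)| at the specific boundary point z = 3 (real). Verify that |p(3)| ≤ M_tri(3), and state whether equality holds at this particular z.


Coefficients: c_0 = 2, c_1 = 1, c_2 = -4, c_3 = -1. Radius r = 3.
Part (a). Triangle bound: M_tri(r) = Σ_k |c_k| r^k
  = |2|·3^0 + |1|·3^1 + |-4|·3^2 + |-1|·3^3
  = 2 + 3 + 36 + 27 = 68.
This bounds M(r) := max_{|z|=r} |p(z)| from above; equality holds iff all terms c_k z^k can be made to align in phase at a single z on |z|=r.
Part (b). At z = 3 (real, on the circle |z| = r):
  p(3) = (2)·3^0 + (1)·3^1 + (-4)·3^2 + (-1)·3^3 = -58.
  |p(3)| = 58.
Check: |p(3)| = 58 ≤ 68 = M_tri(3). ✓ Equality does not hold at z = 3 (the coefficients have mixed signs, so the terms do not all align in phase there).

M_tri(3) = 68; |p(3)| = 58; equality at z=3: no.


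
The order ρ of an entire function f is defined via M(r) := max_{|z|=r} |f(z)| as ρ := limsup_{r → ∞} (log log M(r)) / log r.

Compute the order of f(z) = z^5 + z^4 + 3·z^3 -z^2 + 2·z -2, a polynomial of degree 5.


|f(z)| ≤ Σ|c_k|·r^k = O(r^5) as r → ∞. Polynomial growth is O(e^{r^ε}) for every ε > 0 (since r^5/e^{r^ε} → 0), so ρ ≤ ε for all ε > 0, i.e. ρ = 0. Every nonconstant polynomial has order 0.
Therefore ρ = 0.

Order ρ = 0.


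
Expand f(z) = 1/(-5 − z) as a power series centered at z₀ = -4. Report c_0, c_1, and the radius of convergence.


Let w = z − z₀, so z = z₀ + w.
Then -5 − z = -5 − (z₀ + w) = (-5 − z₀) − w = -1 − w.
f(z) = 1/(-1 − w) = (1/(-1)) · 1/(1 − w/(-1)) = Σ_{n≥0} w^n / (-1)^(n+1).
So c_n = 1/(-1)^(n+1):
  c_0 = 1/(-1)^1 = -1.
  c_1 = 1/(-1)^2 = 1.
The series is valid for |w/d| < 1, i.e. |z − z₀| < |d|.
Radius of convergence: R = |-5 − z₀| = |-1| = 1 (distance from z₀ to the singularity z = -5).

c_0 = -1, c_1 = 1; R = 1.
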